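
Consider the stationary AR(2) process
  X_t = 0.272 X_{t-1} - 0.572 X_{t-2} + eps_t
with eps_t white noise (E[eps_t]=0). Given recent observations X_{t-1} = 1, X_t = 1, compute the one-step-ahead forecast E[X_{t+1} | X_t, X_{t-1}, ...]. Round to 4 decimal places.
E[X_{t+1} \mid \mathcal F_t] = -0.3000

For an AR(p) model X_t = c + sum_i phi_i X_{t-i} + eps_t, the
one-step-ahead conditional mean is
  E[X_{t+1} | X_t, ...] = c + sum_i phi_i X_{t+1-i}.
Substitute known values:
  E[X_{t+1} | ...] = (0.272) * (1) + (-0.572) * (1)
                   = -0.3000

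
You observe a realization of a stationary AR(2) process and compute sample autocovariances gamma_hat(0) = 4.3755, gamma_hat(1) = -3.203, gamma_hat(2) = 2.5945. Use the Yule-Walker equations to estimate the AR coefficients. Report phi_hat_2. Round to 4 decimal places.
\hat\phi_{2} = 0.1230

The Yule-Walker equations for an AR(p) process read, in matrix form,
  Gamma_p phi = r_p,   with   (Gamma_p)_{ij} = gamma(|i - j|),
                       (r_p)_i = gamma(i),   i,j = 1..p.
Substitute the sample gammas (Toeplitz matrix and right-hand side of size 2):
  Gamma_p = [[4.3755, -3.203], [-3.203, 4.3755]]
  r_p     = [-3.203, 2.5945]
Written out:
  4.3755 phi_1 - 3.203 phi_2 = -3.203
  -3.203 phi_1 + 4.3755 phi_2 = 2.5945
Solve by Cramer's rule:
  det = gamma(0)^2 - gamma(1)^2 = (4.3755)^2 - (-3.203)^2 = 19.14500025 - 10.259209 = 8.88579125
  phi_hat_1 = [gamma(1) gamma(0) - gamma(1) gamma(2)] / det = [(-3.203)(4.3755) - (-3.203)(2.5945)] / 8.88579125 = -5.704543 / 8.88579125 = -0.642
  phi_hat_2 = [gamma(0) gamma(2) - gamma(1)^2] / det = [(4.3755)(2.5945) - (-3.203)^2] / 8.88579125 = 1.09302575 / 8.88579125 = 0.123
So phi_hat = [-0.6420, 0.1230].
Therefore phi_hat_2 = 0.1230.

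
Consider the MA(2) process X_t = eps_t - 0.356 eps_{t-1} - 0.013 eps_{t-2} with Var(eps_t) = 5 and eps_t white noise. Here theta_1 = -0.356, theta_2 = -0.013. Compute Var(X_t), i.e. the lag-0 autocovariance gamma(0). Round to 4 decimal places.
\gamma(0) = 5.6345

For an MA(q) process X_t = eps_t + sum_i theta_i eps_{t-i} with
Var(eps_t) = sigma^2, the variance is
  gamma(0) = sigma^2 * (1 + sum_i theta_i^2).
  sum_i theta_i^2 = (-0.356)^2 + (-0.013)^2 = 0.126736 + 0.000169 = 0.126905.
  gamma(0) = 5 * (1 + 0.126905) = 5 * 1.126905 = 5.634525, which rounds to 5.6345.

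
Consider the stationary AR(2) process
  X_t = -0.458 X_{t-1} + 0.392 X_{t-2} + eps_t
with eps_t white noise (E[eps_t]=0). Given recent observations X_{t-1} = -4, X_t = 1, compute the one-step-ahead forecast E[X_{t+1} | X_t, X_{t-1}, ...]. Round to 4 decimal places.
E[X_{t+1} \mid \mathcal F_t] = -2.0260

For an AR(p) model X_t = c + sum_i phi_i X_{t-i} + eps_t, the
one-step-ahead conditional mean is
  E[X_{t+1} | X_t, ...] = c + sum_i phi_i X_{t+1-i}.
Substitute known values:
  E[X_{t+1} | ...] = (-0.458) * (1) + (0.392) * (-4)
                   = -2.0260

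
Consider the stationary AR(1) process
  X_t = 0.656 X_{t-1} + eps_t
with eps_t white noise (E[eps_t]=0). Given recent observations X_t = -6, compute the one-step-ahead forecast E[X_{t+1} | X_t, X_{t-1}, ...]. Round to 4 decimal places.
E[X_{t+1} \mid \mathcal F_t] = -3.9360

For an AR(p) model X_t = c + sum_i phi_i X_{t-i} + eps_t, the
one-step-ahead conditional mean is
  E[X_{t+1} | X_t, ...] = c + sum_i phi_i X_{t+1-i}.
Substitute known values:
  E[X_{t+1} | ...] = (0.656) * (-6)
                   = -3.9360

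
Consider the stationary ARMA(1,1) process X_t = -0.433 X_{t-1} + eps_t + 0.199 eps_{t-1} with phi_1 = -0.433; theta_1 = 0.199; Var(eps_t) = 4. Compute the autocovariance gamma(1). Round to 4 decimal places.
\gamma(1) = -1.0527

Multiply the model equation by X_{t-k} and take expectations. With theta_0 = psi_0 = 1 and psi_j the MA(infinity) weights, this gives
  gamma(k) - sum_i phi_i gamma(k-i) = c_k,
  c_k = sigma^2 * sum_{j=k..q} theta_j psi_{j-k}   (c_k = 0 for k > q),
using gamma(-m) = gamma(m).
psi-weights needed (psi_j = theta_j + sum_i phi_i psi_{j-i}):
  psi_1 = theta_1 + phi_1 = 0.199 + (-0.433) = -0.234
Right-hand sides:
  c_0 = sigma^2 (1 + theta_1 psi_1) = 4 * (1 + (0.199)(-0.234)) = 4 * 0.953434 = 3.813736
  c_1 = sigma^2 theta_1 = 4 * (0.199) = 0.796
  c_2 = 0
Equations for k = 0 and k = 1 (AR order 1):
  gamma(0) = phi_1 gamma(1) + c_0
  gamma(1) = phi_1 gamma(0) + c_1
Substituting the second into the first: gamma(0) (1 - phi_1^2) = c_0 + phi_1 c_1, so
  gamma(0) = (c_0 + phi_1 c_1) / (1 - phi_1^2) = (3.813736 + (-0.433)(0.796)) / (1 - (-0.433)^2) = 3.469068 / 0.812511 = 4.269564.
  gamma(1) = phi_1 gamma(0) + c_1 = (-0.433)(4.269564) + (0.796) = -1.052721.
Therefore gamma(1) = -1.0527 (to 4 decimal places).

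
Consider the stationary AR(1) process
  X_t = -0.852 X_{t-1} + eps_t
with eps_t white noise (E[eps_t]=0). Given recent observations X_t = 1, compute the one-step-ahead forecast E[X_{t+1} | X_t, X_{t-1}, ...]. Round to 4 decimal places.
E[X_{t+1} \mid \mathcal F_t] = -0.8520

For an AR(p) model X_t = c + sum_i phi_i X_{t-i} + eps_t, the
one-step-ahead conditional mean is
  E[X_{t+1} | X_t, ...] = c + sum_i phi_i X_{t+1-i}.
Substitute known values:
  E[X_{t+1} | ...] = (-0.852) * (1)
                   = -0.8520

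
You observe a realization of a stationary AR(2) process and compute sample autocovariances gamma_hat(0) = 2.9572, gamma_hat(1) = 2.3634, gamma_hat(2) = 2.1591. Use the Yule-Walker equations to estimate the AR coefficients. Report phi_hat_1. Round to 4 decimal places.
\hat\phi_{1} = 0.5970

The Yule-Walker equations for an AR(p) process read, in matrix form,
  Gamma_p phi = r_p,   with   (Gamma_p)_{ij} = gamma(|i - j|),
                       (r_p)_i = gamma(i),   i,j = 1..p.
Substitute the sample gammas (Toeplitz matrix and right-hand side of size 2):
  Gamma_p = [[2.9572, 2.3634], [2.3634, 2.9572]]
  r_p     = [2.3634, 2.1591]
Written out:
  2.9572 phi_1 + 2.3634 phi_2 = 2.3634
  2.3634 phi_1 + 2.9572 phi_2 = 2.1591
Solve by Cramer's rule:
  det = gamma(0)^2 - gamma(1)^2 = (2.9572)^2 - (2.3634)^2 = 8.74503184 - 5.58565956 = 3.15937228
  phi_hat_1 = [gamma(1) gamma(0) - gamma(1) gamma(2)] / det = [(2.3634)(2.9572) - (2.3634)(2.1591)] / 3.15937228 = 1.88622954 / 3.15937228 = 0.597
  phi_hat_2 = [gamma(0) gamma(2) - gamma(1)^2] / det = [(2.9572)(2.1591) - (2.3634)^2] / 3.15937228 = 0.79923096 / 3.15937228 = 0.253
So phi_hat = [0.5970, 0.2530].
Therefore phi_hat_1 = 0.5970.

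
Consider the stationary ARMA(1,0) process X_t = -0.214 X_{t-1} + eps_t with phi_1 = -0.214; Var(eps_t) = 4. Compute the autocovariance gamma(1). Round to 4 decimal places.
\gamma(1) = -0.8971

Multiply the model equation by X_{t-k} and take expectations. With theta_0 = psi_0 = 1 and psi_j the MA(infinity) weights, this gives
  gamma(k) - sum_i phi_i gamma(k-i) = c_k,
  c_k = sigma^2 * sum_{j=k..q} theta_j psi_{j-k}   (c_k = 0 for k > q),
using gamma(-m) = gamma(m).
Pure AR (q = 0): c_0 = sigma^2 = 4, c_k = 0 for k >= 1.
Equations for k = 0 and k = 1 (AR order 1):
  gamma(0) = phi_1 gamma(1) + c_0
  gamma(1) = phi_1 gamma(0) + c_1
Substituting the second into the first: gamma(0) (1 - phi_1^2) = c_0 + phi_1 c_1, so
  gamma(0) = c_0 / (1 - phi_1^2) = 4 / (1 - (-0.214)^2) = 4 / 0.954204 = 4.191976.
  gamma(1) = phi_1 gamma(0) = (-0.214)(4.191976) = -0.897083.
Therefore gamma(1) = -0.8971 (to 4 decimal places).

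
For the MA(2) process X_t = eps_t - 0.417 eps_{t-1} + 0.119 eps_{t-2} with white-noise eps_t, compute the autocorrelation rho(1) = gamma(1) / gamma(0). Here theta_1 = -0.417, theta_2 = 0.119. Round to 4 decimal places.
\rho(1) = -0.3928

For an MA(q) process with theta_0 = 1, the autocovariance is
  gamma(k) = sigma^2 * sum_{i=0..q-k} theta_i * theta_{i+k},
and rho(k) = gamma(k) / gamma(0). Sigma^2 cancels.
  numerator   = (1)*(-0.417) + (-0.417)*(0.119) = -0.466623.
  denominator = (1)^2 + (-0.417)^2 + (0.119)^2 = 1.18805.
  rho(1) = -0.466623 / 1.18805 = -0.3928.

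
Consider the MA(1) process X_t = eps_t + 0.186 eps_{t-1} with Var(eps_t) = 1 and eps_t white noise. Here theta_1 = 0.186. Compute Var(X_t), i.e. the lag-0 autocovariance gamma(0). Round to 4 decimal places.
\gamma(0) = 1.0346

For an MA(q) process X_t = eps_t + sum_i theta_i eps_{t-i} with
Var(eps_t) = sigma^2, the variance is
  gamma(0) = sigma^2 * (1 + sum_i theta_i^2).
  sum_i theta_i^2 = (0.186)^2 = 0.034596.
  gamma(0) = 1 * (1 + 0.034596) = 1 * 1.034596 = 1.034596, which rounds to 1.0346.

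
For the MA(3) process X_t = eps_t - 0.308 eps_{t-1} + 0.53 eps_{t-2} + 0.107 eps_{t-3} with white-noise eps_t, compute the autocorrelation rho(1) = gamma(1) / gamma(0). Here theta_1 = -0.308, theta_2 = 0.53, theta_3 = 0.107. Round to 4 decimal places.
\rho(1) = -0.2988

For an MA(q) process with theta_0 = 1, the autocovariance is
  gamma(k) = sigma^2 * sum_{i=0..q-k} theta_i * theta_{i+k},
and rho(k) = gamma(k) / gamma(0). Sigma^2 cancels.
  numerator   = (1)*(-0.308) + (-0.308)*(0.53) + (0.53)*(0.107) = -0.41453.
  denominator = (1)^2 + (-0.308)^2 + (0.53)^2 + (0.107)^2 = 1.387213.
  rho(1) = -0.41453 / 1.387213 = -0.2988.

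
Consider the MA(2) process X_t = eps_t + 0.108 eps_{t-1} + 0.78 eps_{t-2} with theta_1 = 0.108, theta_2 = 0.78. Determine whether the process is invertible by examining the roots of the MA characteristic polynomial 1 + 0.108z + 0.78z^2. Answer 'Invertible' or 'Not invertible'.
\text{Invertible}

The MA(q) characteristic polynomial is P(z) = 1 + 0.108z + 0.78z^2.
Invertibility requires all roots to lie outside the unit circle, i.e. |z| > 1 for every root.
Set 1 + (0.108) z + (0.78) z^2 = 0, i.e. a z^2 + b z + c = 0 with a = 0.78, b = 0.108, c = 1.
Discriminant D = b^2 - 4ac = (0.108)^2 - 4*(0.78)*1 = 0.011664 - (3.12) = -3.108336.
D < 0, so the roots are the complex-conjugate pair z = (-b +/- i sqrt(-D)) / (2a) = -0.0692 +/- 1.1302i.
For a conjugate pair |z|^2 = z * conj(z) = (product of roots) = c/a = 1/(0.78) = 1.282051, so |z| = sqrt(1.282051) = 1.1323 for both roots.
Moduli of all roots: 1.1323, 1.1323.
All moduli strictly greater than 1? Yes.
Verdict: Invertible.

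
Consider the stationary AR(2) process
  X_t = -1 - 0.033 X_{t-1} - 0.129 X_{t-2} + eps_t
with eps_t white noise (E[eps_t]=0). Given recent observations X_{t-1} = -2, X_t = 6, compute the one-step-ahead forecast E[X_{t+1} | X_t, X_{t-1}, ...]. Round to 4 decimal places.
E[X_{t+1} \mid \mathcal F_t] = -0.9400

For an AR(p) model X_t = c + sum_i phi_i X_{t-i} + eps_t, the
one-step-ahead conditional mean is
  E[X_{t+1} | X_t, ...] = c + sum_i phi_i X_{t+1-i}.
Substitute known values:
  E[X_{t+1} | ...] = -1 + (-0.033) * (6) + (-0.129) * (-2)
                   = -0.9400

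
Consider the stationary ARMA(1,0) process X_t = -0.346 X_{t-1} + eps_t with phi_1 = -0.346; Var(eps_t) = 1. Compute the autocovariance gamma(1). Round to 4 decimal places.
\gamma(1) = -0.3931

Multiply the model equation by X_{t-k} and take expectations. With theta_0 = psi_0 = 1 and psi_j the MA(infinity) weights, this gives
  gamma(k) - sum_i phi_i gamma(k-i) = c_k,
  c_k = sigma^2 * sum_{j=k..q} theta_j psi_{j-k}   (c_k = 0 for k > q),
using gamma(-m) = gamma(m).
Pure AR (q = 0): c_0 = sigma^2 = 1, c_k = 0 for k >= 1.
Equations for k = 0 and k = 1 (AR order 1):
  gamma(0) = phi_1 gamma(1) + c_0
  gamma(1) = phi_1 gamma(0) + c_1
Substituting the second into the first: gamma(0) (1 - phi_1^2) = c_0 + phi_1 c_1, so
  gamma(0) = c_0 / (1 - phi_1^2) = 1 / (1 - (-0.346)^2) = 1 / 0.880284 = 1.135997.
  gamma(1) = phi_1 gamma(0) = (-0.346)(1.135997) = -0.393055.
Therefore gamma(1) = -0.3931 (to 4 decimal places).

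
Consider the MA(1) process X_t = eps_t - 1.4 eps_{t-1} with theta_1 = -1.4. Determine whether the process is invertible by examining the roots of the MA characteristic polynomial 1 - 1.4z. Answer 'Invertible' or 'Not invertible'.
\text{Not invertible}

The MA(q) characteristic polynomial is P(z) = 1 - 1.4z.
Invertibility requires all roots to lie outside the unit circle, i.e. |z| > 1 for every root.
This is linear in z: 1 + (-1.4) z = 0  =>  z = -1/(-1.4) = 0.714286,  |z| = 0.714286.
Moduli of all roots: 0.7143.
All moduli strictly greater than 1? No.
Verdict: Not invertible.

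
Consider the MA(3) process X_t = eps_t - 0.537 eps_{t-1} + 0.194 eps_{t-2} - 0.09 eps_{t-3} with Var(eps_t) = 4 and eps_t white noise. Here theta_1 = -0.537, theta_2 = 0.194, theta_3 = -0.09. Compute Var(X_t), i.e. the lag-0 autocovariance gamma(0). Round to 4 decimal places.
\gamma(0) = 5.3364

For an MA(q) process X_t = eps_t + sum_i theta_i eps_{t-i} with
Var(eps_t) = sigma^2, the variance is
  gamma(0) = sigma^2 * (1 + sum_i theta_i^2).
  sum_i theta_i^2 = (-0.537)^2 + (0.194)^2 + (-0.09)^2 = 0.288369 + 0.037636 + 0.0081 = 0.334105.
  gamma(0) = 4 * (1 + 0.334105) = 4 * 1.334105 = 5.33642, which rounds to 5.3364.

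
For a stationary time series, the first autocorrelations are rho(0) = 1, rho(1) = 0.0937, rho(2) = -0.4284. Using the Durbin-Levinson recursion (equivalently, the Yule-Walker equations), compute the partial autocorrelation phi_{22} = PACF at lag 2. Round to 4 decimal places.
\phi_{22} = -0.4411

The PACF at lag k is phi_{kk}, the last component of the solution
to the Yule-Walker system G_k phi = r_k where
  (G_k)_{ij} = rho(|i - j|), (r_k)_i = rho(i), i,j = 1..k.
Equivalently, Durbin-Levinson gives phi_{kk} iteratively:
  phi_{11} = rho(1)
  phi_{kk} = [rho(k) - sum_{j=1..k-1} phi_{k-1,j} rho(k-j)]
            / [1 - sum_{j=1..k-1} phi_{k-1,j} rho(j)],
  phi_{k,j} = phi_{k-1,j} - phi_{kk} phi_{k-1,k-j},  j = 1..k-1.
Step k = 1:
  phi_11 = rho(1) = 0.0937.
Step k = 2:
  phi_22 = [rho(2) - phi_11 rho(1)] / [1 - phi_11 rho(1)] = [-0.4284 - (0.0937)(0.0937)] / [1 - (0.0937)(0.0937)]
         = -0.43717969 / 0.99122031 = -0.4411.
Therefore phi_{22} = -0.4411.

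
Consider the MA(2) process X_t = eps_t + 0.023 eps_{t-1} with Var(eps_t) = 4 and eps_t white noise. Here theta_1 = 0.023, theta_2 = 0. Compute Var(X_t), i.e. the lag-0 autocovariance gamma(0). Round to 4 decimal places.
\gamma(0) = 4.0021

For an MA(q) process X_t = eps_t + sum_i theta_i eps_{t-i} with
Var(eps_t) = sigma^2, the variance is
  gamma(0) = sigma^2 * (1 + sum_i theta_i^2).
  sum_i theta_i^2 = (0.023)^2 + (0)^2 = 0.000529 + 0 = 0.000529.
  gamma(0) = 4 * (1 + 0.000529) = 4 * 1.000529 = 4.002116, which rounds to 4.0021.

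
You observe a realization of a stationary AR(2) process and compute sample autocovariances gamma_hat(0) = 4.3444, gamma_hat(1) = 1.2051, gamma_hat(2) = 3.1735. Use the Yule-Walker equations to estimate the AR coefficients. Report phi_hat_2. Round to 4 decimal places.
\hat\phi_{2} = 0.7080

The Yule-Walker equations for an AR(p) process read, in matrix form,
  Gamma_p phi = r_p,   with   (Gamma_p)_{ij} = gamma(|i - j|),
                       (r_p)_i = gamma(i),   i,j = 1..p.
Substitute the sample gammas (Toeplitz matrix and right-hand side of size 2):
  Gamma_p = [[4.3444, 1.2051], [1.2051, 4.3444]]
  r_p     = [1.2051, 3.1735]
Written out:
  4.3444 phi_1 + 1.2051 phi_2 = 1.2051
  1.2051 phi_1 + 4.3444 phi_2 = 3.1735
Solve by Cramer's rule:
  det = gamma(0)^2 - gamma(1)^2 = (4.3444)^2 - (1.2051)^2 = 18.87381136 - 1.45226601 = 17.42154535
  phi_hat_1 = [gamma(1) gamma(0) - gamma(1) gamma(2)] / det = [(1.2051)(4.3444) - (1.2051)(3.1735)] / 17.42154535 = 1.41105159 / 17.42154535 = 0.081
  phi_hat_2 = [gamma(0) gamma(2) - gamma(1)^2] / det = [(4.3444)(3.1735) - (1.2051)^2] / 17.42154535 = 12.33468739 / 17.42154535 = 0.708
So phi_hat = [0.0810, 0.7080].
Therefore phi_hat_2 = 0.7080.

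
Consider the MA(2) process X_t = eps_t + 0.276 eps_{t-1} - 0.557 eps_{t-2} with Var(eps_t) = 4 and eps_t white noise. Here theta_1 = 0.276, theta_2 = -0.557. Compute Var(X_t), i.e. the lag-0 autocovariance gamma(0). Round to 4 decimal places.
\gamma(0) = 5.5457

For an MA(q) process X_t = eps_t + sum_i theta_i eps_{t-i} with
Var(eps_t) = sigma^2, the variance is
  gamma(0) = sigma^2 * (1 + sum_i theta_i^2).
  sum_i theta_i^2 = (0.276)^2 + (-0.557)^2 = 0.076176 + 0.310249 = 0.386425.
  gamma(0) = 4 * (1 + 0.386425) = 4 * 1.386425 = 5.5457.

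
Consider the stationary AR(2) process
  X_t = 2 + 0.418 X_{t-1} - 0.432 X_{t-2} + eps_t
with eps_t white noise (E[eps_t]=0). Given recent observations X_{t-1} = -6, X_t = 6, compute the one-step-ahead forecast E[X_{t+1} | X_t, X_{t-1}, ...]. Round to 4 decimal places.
E[X_{t+1} \mid \mathcal F_t] = 7.1000

For an AR(p) model X_t = c + sum_i phi_i X_{t-i} + eps_t, the
one-step-ahead conditional mean is
  E[X_{t+1} | X_t, ...] = c + sum_i phi_i X_{t+1-i}.
Substitute known values:
  E[X_{t+1} | ...] = 2 + (0.418) * (6) + (-0.432) * (-6)
                   = 7.1000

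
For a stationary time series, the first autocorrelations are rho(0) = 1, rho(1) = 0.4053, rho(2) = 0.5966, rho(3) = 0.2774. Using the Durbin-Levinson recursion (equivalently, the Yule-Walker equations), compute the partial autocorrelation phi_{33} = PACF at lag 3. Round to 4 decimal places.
\phi_{33} = -0.0800

The PACF at lag k is phi_{kk}, the last component of the solution
to the Yule-Walker system G_k phi = r_k where
  (G_k)_{ij} = rho(|i - j|), (r_k)_i = rho(i), i,j = 1..k.
Equivalently, Durbin-Levinson gives phi_{kk} iteratively:
  phi_{11} = rho(1)
  phi_{kk} = [rho(k) - sum_{j=1..k-1} phi_{k-1,j} rho(k-j)]
            / [1 - sum_{j=1..k-1} phi_{k-1,j} rho(j)],
  phi_{k,j} = phi_{k-1,j} - phi_{kk} phi_{k-1,k-j},  j = 1..k-1.
Step k = 1:
  phi_11 = rho(1) = 0.4053.
Step k = 2:
  phi_22 = [rho(2) - phi_11 rho(1)] / [1 - phi_11 rho(1)] = [0.5966 - (0.4053)(0.4053)] / [1 - (0.4053)(0.4053)]
         = 0.43233191 / 0.83573191 = 0.517309.
  Update: phi_21 = phi_11 - phi_22 phi_11 = 0.4053 - (0.517309)(0.4053) = 0.195635.
Step k = 3:
  phi_33 = [rho(3) - phi_21 rho(2) - phi_22 rho(1)] / [1 - phi_21 rho(1) - phi_22 rho(2)]
    numerator   = 0.2774 - (0.195635)(0.5966) - (0.517309)(0.4053) = -0.04898103
    denominator = 1 - (0.195635)(0.4053) - (0.517309)(0.5966) = 0.61208258
  phi_33 = -0.04898103 / 0.61208258 = -0.08.
Therefore phi_{33} = -0.0800.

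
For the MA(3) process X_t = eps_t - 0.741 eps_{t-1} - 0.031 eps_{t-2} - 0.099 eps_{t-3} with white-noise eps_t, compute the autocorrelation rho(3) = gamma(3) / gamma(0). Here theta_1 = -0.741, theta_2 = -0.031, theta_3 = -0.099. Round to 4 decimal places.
\rho(3) = -0.0635

For an MA(q) process with theta_0 = 1, the autocovariance is
  gamma(k) = sigma^2 * sum_{i=0..q-k} theta_i * theta_{i+k},
and rho(k) = gamma(k) / gamma(0). Sigma^2 cancels.
  numerator   = (1)*(-0.099) = -0.099.
  denominator = (1)^2 + (-0.741)^2 + (-0.031)^2 + (-0.099)^2 = 1.559843.
  rho(3) = -0.099 / 1.559843 = -0.0635.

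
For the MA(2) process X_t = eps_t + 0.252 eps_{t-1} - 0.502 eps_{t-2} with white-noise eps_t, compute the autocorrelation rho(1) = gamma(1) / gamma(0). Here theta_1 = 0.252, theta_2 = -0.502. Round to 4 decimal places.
\rho(1) = 0.0954

For an MA(q) process with theta_0 = 1, the autocovariance is
  gamma(k) = sigma^2 * sum_{i=0..q-k} theta_i * theta_{i+k},
and rho(k) = gamma(k) / gamma(0). Sigma^2 cancels.
  numerator   = (1)*(0.252) + (0.252)*(-0.502) = 0.125496.
  denominator = (1)^2 + (0.252)^2 + (-0.502)^2 = 1.315508.
  rho(1) = 0.125496 / 1.315508 = 0.0954.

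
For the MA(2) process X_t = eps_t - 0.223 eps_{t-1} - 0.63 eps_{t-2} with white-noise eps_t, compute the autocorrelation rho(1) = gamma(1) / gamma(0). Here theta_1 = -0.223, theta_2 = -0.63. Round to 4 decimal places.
\rho(1) = -0.0570

For an MA(q) process with theta_0 = 1, the autocovariance is
  gamma(k) = sigma^2 * sum_{i=0..q-k} theta_i * theta_{i+k},
and rho(k) = gamma(k) / gamma(0). Sigma^2 cancels.
  numerator   = (1)*(-0.223) + (-0.223)*(-0.63) = -0.08251.
  denominator = (1)^2 + (-0.223)^2 + (-0.63)^2 = 1.446629.
  rho(1) = -0.08251 / 1.446629 = -0.0570.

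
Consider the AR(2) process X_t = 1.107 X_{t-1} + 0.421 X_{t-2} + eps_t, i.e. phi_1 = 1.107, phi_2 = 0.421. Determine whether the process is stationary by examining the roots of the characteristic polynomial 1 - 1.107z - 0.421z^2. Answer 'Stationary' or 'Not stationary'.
\text{Not stationary}

The AR(p) characteristic polynomial is P(z) = 1 - 1.107z - 0.421z^2.
Stationarity requires all roots to lie outside the unit circle, i.e. |z| > 1 for every root.
Set 1 + (-1.107) z + (-0.421) z^2 = 0, i.e. a z^2 + b z + c = 0 with a = -0.421, b = -1.107, c = 1.
Discriminant D = b^2 - 4ac = (-1.107)^2 - 4*(-0.421)*1 = 1.225449 - (-1.684) = 2.909449.
D >= 0, so the roots are real: z = (-b +/- sqrt(D)) / (2a) = (1.107 +/- 1.705711) / (-0.842).
  z_1 = (1.107 + 1.705711) / (-0.842) = -3.3405,   |z_1| = 3.3405.
  z_2 = (1.107 - 1.705711) / (-0.842) = 0.7111,   |z_2| = 0.7111.
Moduli of all roots: 3.3405, 0.7111.
All moduli strictly greater than 1? No.
Verdict: Not stationary.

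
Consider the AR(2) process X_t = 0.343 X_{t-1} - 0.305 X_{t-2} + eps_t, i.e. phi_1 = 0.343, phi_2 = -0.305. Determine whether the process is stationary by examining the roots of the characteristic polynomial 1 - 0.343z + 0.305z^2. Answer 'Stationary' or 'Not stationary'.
\text{Stationary}

The AR(p) characteristic polynomial is P(z) = 1 - 0.343z + 0.305z^2.
Stationarity requires all roots to lie outside the unit circle, i.e. |z| > 1 for every root.
Set 1 + (-0.343) z + (0.305) z^2 = 0, i.e. a z^2 + b z + c = 0 with a = 0.305, b = -0.343, c = 1.
Discriminant D = b^2 - 4ac = (-0.343)^2 - 4*(0.305)*1 = 0.117649 - (1.22) = -1.102351.
D < 0, so the roots are the complex-conjugate pair z = (-b +/- i sqrt(-D)) / (2a) = 0.5623 +/- 1.7212i.
For a conjugate pair |z|^2 = z * conj(z) = (product of roots) = c/a = 1/(0.305) = 3.278689, so |z| = sqrt(3.278689) = 1.8107 for both roots.
Moduli of all roots: 1.8107, 1.8107.
All moduli strictly greater than 1? Yes.
Verdict: Stationary.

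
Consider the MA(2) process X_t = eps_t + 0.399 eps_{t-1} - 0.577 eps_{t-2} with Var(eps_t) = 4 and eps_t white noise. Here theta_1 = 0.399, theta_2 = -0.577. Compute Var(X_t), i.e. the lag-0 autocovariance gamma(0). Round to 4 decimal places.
\gamma(0) = 5.9685

For an MA(q) process X_t = eps_t + sum_i theta_i eps_{t-i} with
Var(eps_t) = sigma^2, the variance is
  gamma(0) = sigma^2 * (1 + sum_i theta_i^2).
  sum_i theta_i^2 = (0.399)^2 + (-0.577)^2 = 0.159201 + 0.332929 = 0.49213.
  gamma(0) = 4 * (1 + 0.49213) = 4 * 1.49213 = 5.96852, which rounds to 5.9685.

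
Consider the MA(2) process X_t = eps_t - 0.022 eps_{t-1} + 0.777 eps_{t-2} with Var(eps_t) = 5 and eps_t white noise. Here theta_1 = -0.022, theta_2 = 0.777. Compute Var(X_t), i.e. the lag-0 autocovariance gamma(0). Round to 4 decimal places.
\gamma(0) = 8.0211

For an MA(q) process X_t = eps_t + sum_i theta_i eps_{t-i} with
Var(eps_t) = sigma^2, the variance is
  gamma(0) = sigma^2 * (1 + sum_i theta_i^2).
  sum_i theta_i^2 = (-0.022)^2 + (0.777)^2 = 0.000484 + 0.603729 = 0.604213.
  gamma(0) = 5 * (1 + 0.604213) = 5 * 1.604213 = 8.021065, which rounds to 8.0211.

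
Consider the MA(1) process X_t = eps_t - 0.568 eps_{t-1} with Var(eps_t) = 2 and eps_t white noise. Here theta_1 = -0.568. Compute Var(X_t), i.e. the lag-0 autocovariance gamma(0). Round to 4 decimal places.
\gamma(0) = 2.6452

For an MA(q) process X_t = eps_t + sum_i theta_i eps_{t-i} with
Var(eps_t) = sigma^2, the variance is
  gamma(0) = sigma^2 * (1 + sum_i theta_i^2).
  sum_i theta_i^2 = (-0.568)^2 = 0.322624.
  gamma(0) = 2 * (1 + 0.322624) = 2 * 1.322624 = 2.645248, which rounds to 2.6452.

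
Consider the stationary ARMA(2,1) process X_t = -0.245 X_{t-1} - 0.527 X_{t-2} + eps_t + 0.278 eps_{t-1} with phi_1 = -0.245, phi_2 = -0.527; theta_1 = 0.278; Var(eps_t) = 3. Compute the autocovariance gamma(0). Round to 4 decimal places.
\gamma(0) = 4.2125

Multiply the model equation by X_{t-k} and take expectations. With theta_0 = psi_0 = 1 and psi_j the MA(infinity) weights, this gives
  gamma(k) - sum_i phi_i gamma(k-i) = c_k,
  c_k = sigma^2 * sum_{j=k..q} theta_j psi_{j-k}   (c_k = 0 for k > q),
using gamma(-m) = gamma(m).
psi-weights needed (psi_j = theta_j + sum_i phi_i psi_{j-i}):
  psi_1 = theta_1 + phi_1 = 0.278 + (-0.245) = 0.033
Right-hand sides:
  c_0 = sigma^2 (1 + theta_1 psi_1) = 3 * (1 + (0.278)(0.033)) = 3 * 1.009174 = 3.027522
  c_1 = sigma^2 theta_1 = 3 * (0.278) = 0.834
  c_2 = 0
Equations for k = 0, 1, 2 (AR order 2, c_2 = 0):
  (E0) gamma(0) = phi_1 gamma(1) + phi_2 gamma(2) + c_0
  (E1) gamma(1) = phi_1 gamma(0) + phi_2 gamma(1) + c_1
  (E2) gamma(2) = phi_1 gamma(1) + phi_2 gamma(0)
From (E1): gamma(1) = A gamma(0) + B with
  A = phi_1 / (1 - phi_2) = -0.245 / 1.527 = -0.160445,   B = c_1 / (1 - phi_2) = 0.834 / 1.527 = 0.546169.
Insert (E2) into (E0): gamma(0) (1 - phi_2^2) = phi_1 (1 + phi_2) gamma(1) + c_0.
  phi_1 (1 + phi_2) = (-0.245)(0.473) = -0.115885,   1 - phi_2^2 = 0.722271.
Replace gamma(1) by A gamma(0) + B and collect gamma(0):
  gamma(0) [0.722271 - (-0.115885)(-0.160445)] = (-0.115885)(0.546169) + 3.027522
  gamma(0) * 0.703678 = 2.964229
  gamma(0) = 2.964229 / 0.703678 = 4.212481.
Therefore gamma(0) = 4.2125 (to 4 decimal places).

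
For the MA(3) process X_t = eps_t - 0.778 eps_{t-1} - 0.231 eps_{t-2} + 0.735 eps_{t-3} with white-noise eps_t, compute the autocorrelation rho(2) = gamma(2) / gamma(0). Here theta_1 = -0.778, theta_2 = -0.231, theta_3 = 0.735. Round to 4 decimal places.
\rho(2) = -0.3651

For an MA(q) process with theta_0 = 1, the autocovariance is
  gamma(k) = sigma^2 * sum_{i=0..q-k} theta_i * theta_{i+k},
and rho(k) = gamma(k) / gamma(0). Sigma^2 cancels.
  numerator   = (1)*(-0.231) + (-0.778)*(0.735) = -0.80283.
  denominator = (1)^2 + (-0.778)^2 + (-0.231)^2 + (0.735)^2 = 2.19887.
  rho(2) = -0.80283 / 2.19887 = -0.3651.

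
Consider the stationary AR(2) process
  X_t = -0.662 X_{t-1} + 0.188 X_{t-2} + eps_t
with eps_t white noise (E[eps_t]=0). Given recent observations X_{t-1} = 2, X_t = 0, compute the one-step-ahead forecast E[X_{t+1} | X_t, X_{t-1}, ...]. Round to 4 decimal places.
E[X_{t+1} \mid \mathcal F_t] = 0.3760

For an AR(p) model X_t = c + sum_i phi_i X_{t-i} + eps_t, the
one-step-ahead conditional mean is
  E[X_{t+1} | X_t, ...] = c + sum_i phi_i X_{t+1-i}.
Substitute known values:
  E[X_{t+1} | ...] = (-0.662) * (0) + (0.188) * (2)
                   = 0.3760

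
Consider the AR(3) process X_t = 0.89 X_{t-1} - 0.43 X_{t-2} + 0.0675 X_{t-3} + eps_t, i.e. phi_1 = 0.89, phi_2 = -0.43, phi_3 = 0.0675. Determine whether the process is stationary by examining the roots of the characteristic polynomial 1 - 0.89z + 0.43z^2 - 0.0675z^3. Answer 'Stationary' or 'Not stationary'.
\text{Stationary}

The AR(p) characteristic polynomial is P(z) = 1 - 0.89z + 0.43z^2 - 0.0675z^3.
Stationarity requires all roots to lie outside the unit circle, i.e. |z| > 1 for every root.
Degree 3: look for a simple real root z0 first, then factor out (1 - z/z0) and solve the remaining quadratic.
Testing z0 = 4: P(4) = 1 + (-0.89)(4) + (0.43)(4)^2 + (-0.0675)(4)^3
  = 1 + (-3.56) + (6.88) + (-4.32) = 0.  So z_0 = 4 is a root, |z_0| = 4.
Divide out the factor (1 - 0.25 z) = (1 - z/z0) (since 1/z0 = 0.25):
  P(z) = (1 - 0.25 z)(1 + (-0.64) z + (0.27) z^2)
  [check: z-coef -0.64 - (0.25) = -0.89; z^2-coef 0.27 - (0.25)(-0.64) = 0.43; z^3-coef -(0.25)(0.27) = -0.0675.]
Remaining roots from the quadratic factor 1 + (-0.64) z + (0.27) z^2:
  Set 1 + (-0.64) z + (0.27) z^2 = 0, i.e. a z^2 + b z + c = 0 with a = 0.27, b = -0.64, c = 1.
  Discriminant D = b^2 - 4ac = (-0.64)^2 - 4*(0.27)*1 = 0.4096 - (1.08) = -0.6704.
  D < 0, so the roots are the complex-conjugate pair z = (-b +/- i sqrt(-D)) / (2a) = 1.1852 +/- 1.5163i.
  For a conjugate pair |z|^2 = z * conj(z) = (product of roots) = c/a = 1/(0.27) = 3.703704, so |z| = sqrt(3.703704) = 1.9245 for both roots.
Moduli of all roots: 4.0000, 1.9245, 1.9245.
All moduli strictly greater than 1? Yes.
Verdict: Stationary.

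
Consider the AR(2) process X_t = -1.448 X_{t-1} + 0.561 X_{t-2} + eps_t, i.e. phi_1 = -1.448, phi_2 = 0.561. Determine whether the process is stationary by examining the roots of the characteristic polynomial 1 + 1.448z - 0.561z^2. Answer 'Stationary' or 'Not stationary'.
\text{Not stationary}

The AR(p) characteristic polynomial is P(z) = 1 + 1.448z - 0.561z^2.
Stationarity requires all roots to lie outside the unit circle, i.e. |z| > 1 for every root.
Set 1 + (1.448) z + (-0.561) z^2 = 0, i.e. a z^2 + b z + c = 0 with a = -0.561, b = 1.448, c = 1.
Discriminant D = b^2 - 4ac = (1.448)^2 - 4*(-0.561)*1 = 2.096704 - (-2.244) = 4.340704.
D >= 0, so the roots are real: z = (-b +/- sqrt(D)) / (2a) = (-1.448 +/- 2.083436) / (-1.122).
  z_1 = (-1.448 + 2.083436) / (-1.122) = -0.5663,   |z_1| = 0.5663.
  z_2 = (-1.448 - 2.083436) / (-1.122) = 3.1474,   |z_2| = 3.1474.
Moduli of all roots: 0.5663, 3.1474.
All moduli strictly greater than 1? No.
Verdict: Not stationary.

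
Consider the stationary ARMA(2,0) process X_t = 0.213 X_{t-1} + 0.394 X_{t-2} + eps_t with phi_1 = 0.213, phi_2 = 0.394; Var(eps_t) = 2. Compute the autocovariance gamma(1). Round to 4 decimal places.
\gamma(1) = 0.9494

Multiply the model equation by X_{t-k} and take expectations. With theta_0 = psi_0 = 1 and psi_j the MA(infinity) weights, this gives
  gamma(k) - sum_i phi_i gamma(k-i) = c_k,
  c_k = sigma^2 * sum_{j=k..q} theta_j psi_{j-k}   (c_k = 0 for k > q),
using gamma(-m) = gamma(m).
Pure AR (q = 0): c_0 = sigma^2 = 2, c_k = 0 for k >= 1.
Equations for k = 0, 1, 2 (AR order 2, c_2 = 0):
  (E0) gamma(0) = phi_1 gamma(1) + phi_2 gamma(2) + c_0
  (E1) gamma(1) = phi_1 gamma(0) + phi_2 gamma(1) + c_1
  (E2) gamma(2) = phi_1 gamma(1) + phi_2 gamma(0)
From (E1): gamma(1) = A gamma(0) + B with
  A = phi_1 / (1 - phi_2) = 0.213 / 0.606 = 0.351485,   B = c_1 / (1 - phi_2) = 0 / 0.606 = 0.
Insert (E2) into (E0): gamma(0) (1 - phi_2^2) = phi_1 (1 + phi_2) gamma(1) + c_0.
  phi_1 (1 + phi_2) = (0.213)(1.394) = 0.296922,   1 - phi_2^2 = 0.844764.
Replace gamma(1) by A gamma(0) + B and collect gamma(0):
  gamma(0) [0.844764 - (0.296922)(0.351485)] = c_0 = 2
  gamma(0) * 0.7404 = 2
  gamma(0) = 2 / 0.7404 = 2.701241.
  gamma(1) = A gamma(0) = (0.351485)(2.701241) = 0.949446.
Therefore gamma(1) = 0.9494 (to 4 decimal places).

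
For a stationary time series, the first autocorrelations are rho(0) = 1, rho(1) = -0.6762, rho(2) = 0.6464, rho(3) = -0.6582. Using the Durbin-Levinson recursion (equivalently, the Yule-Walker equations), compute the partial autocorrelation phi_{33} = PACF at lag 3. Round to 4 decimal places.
\phi_{33} = -0.2889

The PACF at lag k is phi_{kk}, the last component of the solution
to the Yule-Walker system G_k phi = r_k where
  (G_k)_{ij} = rho(|i - j|), (r_k)_i = rho(i), i,j = 1..k.
Equivalently, Durbin-Levinson gives phi_{kk} iteratively:
  phi_{11} = rho(1)
  phi_{kk} = [rho(k) - sum_{j=1..k-1} phi_{k-1,j} rho(k-j)]
            / [1 - sum_{j=1..k-1} phi_{k-1,j} rho(j)],
  phi_{k,j} = phi_{k-1,j} - phi_{kk} phi_{k-1,k-j},  j = 1..k-1.
Step k = 1:
  phi_11 = rho(1) = -0.6762.
Step k = 2:
  phi_22 = [rho(2) - phi_11 rho(1)] / [1 - phi_11 rho(1)] = [0.6464 - (-0.6762)(-0.6762)] / [1 - (-0.6762)(-0.6762)]
         = 0.18915356 / 0.54275356 = 0.348507.
  Update: phi_21 = phi_11 - phi_22 phi_11 = -0.6762 - (0.348507)(-0.6762) = -0.440539.
Step k = 3:
  phi_33 = [rho(3) - phi_21 rho(2) - phi_22 rho(1)] / [1 - phi_21 rho(1) - phi_22 rho(2)]
    numerator   = -0.6582 - (-0.440539)(0.6464) - (0.348507)(-0.6762) = -0.13777473
    denominator = 1 - (-0.440539)(-0.6762) - (0.348507)(0.6464) = 0.47683217
  phi_33 = -0.13777473 / 0.47683217 = -0.2889.
Therefore phi_{33} = -0.2889.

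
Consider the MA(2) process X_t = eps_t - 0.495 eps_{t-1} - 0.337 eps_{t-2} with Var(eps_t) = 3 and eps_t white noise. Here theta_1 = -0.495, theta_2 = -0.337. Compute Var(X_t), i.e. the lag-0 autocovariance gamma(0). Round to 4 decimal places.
\gamma(0) = 4.0758

For an MA(q) process X_t = eps_t + sum_i theta_i eps_{t-i} with
Var(eps_t) = sigma^2, the variance is
  gamma(0) = sigma^2 * (1 + sum_i theta_i^2).
  sum_i theta_i^2 = (-0.495)^2 + (-0.337)^2 = 0.245025 + 0.113569 = 0.358594.
  gamma(0) = 3 * (1 + 0.358594) = 3 * 1.358594 = 4.075782, which rounds to 4.0758.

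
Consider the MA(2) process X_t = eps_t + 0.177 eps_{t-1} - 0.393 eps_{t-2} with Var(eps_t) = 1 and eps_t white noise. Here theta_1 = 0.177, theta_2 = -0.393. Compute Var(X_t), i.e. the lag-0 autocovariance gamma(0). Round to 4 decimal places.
\gamma(0) = 1.1858

For an MA(q) process X_t = eps_t + sum_i theta_i eps_{t-i} with
Var(eps_t) = sigma^2, the variance is
  gamma(0) = sigma^2 * (1 + sum_i theta_i^2).
  sum_i theta_i^2 = (0.177)^2 + (-0.393)^2 = 0.031329 + 0.154449 = 0.185778.
  gamma(0) = 1 * (1 + 0.185778) = 1 * 1.185778 = 1.185778, which rounds to 1.1858.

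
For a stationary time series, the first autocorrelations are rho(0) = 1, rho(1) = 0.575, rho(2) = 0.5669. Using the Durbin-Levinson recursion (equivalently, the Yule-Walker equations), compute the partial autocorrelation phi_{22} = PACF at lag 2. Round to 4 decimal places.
\phi_{22} = 0.3530

The PACF at lag k is phi_{kk}, the last component of the solution
to the Yule-Walker system G_k phi = r_k where
  (G_k)_{ij} = rho(|i - j|), (r_k)_i = rho(i), i,j = 1..k.
Equivalently, Durbin-Levinson gives phi_{kk} iteratively:
  phi_{11} = rho(1)
  phi_{kk} = [rho(k) - sum_{j=1..k-1} phi_{k-1,j} rho(k-j)]
            / [1 - sum_{j=1..k-1} phi_{k-1,j} rho(j)],
  phi_{k,j} = phi_{k-1,j} - phi_{kk} phi_{k-1,k-j},  j = 1..k-1.
Step k = 1:
  phi_11 = rho(1) = 0.575.
Step k = 2:
  phi_22 = [rho(2) - phi_11 rho(1)] / [1 - phi_11 rho(1)] = [0.5669 - (0.575)(0.575)] / [1 - (0.575)(0.575)]
         = 0.236275 / 0.669375 = 0.353.
Therefore phi_{22} = 0.3530.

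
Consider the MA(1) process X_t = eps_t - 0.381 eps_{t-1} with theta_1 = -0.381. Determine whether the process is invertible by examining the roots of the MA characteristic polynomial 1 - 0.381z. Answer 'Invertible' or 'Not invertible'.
\text{Invertible}

The MA(q) characteristic polynomial is P(z) = 1 - 0.381z.
Invertibility requires all roots to lie outside the unit circle, i.e. |z| > 1 for every root.
This is linear in z: 1 + (-0.381) z = 0  =>  z = -1/(-0.381) = 2.624672,  |z| = 2.624672.
Moduli of all roots: 2.6247.
All moduli strictly greater than 1? Yes.
Verdict: Invertible.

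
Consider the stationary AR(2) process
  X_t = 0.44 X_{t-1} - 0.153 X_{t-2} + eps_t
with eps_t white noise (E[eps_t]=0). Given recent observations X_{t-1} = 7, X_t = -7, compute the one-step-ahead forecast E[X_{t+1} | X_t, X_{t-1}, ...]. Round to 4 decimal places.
E[X_{t+1} \mid \mathcal F_t] = -4.1510

For an AR(p) model X_t = c + sum_i phi_i X_{t-i} + eps_t, the
one-step-ahead conditional mean is
  E[X_{t+1} | X_t, ...] = c + sum_i phi_i X_{t+1-i}.
Substitute known values:
  E[X_{t+1} | ...] = (0.44) * (-7) + (-0.153) * (7)
                   = -4.1510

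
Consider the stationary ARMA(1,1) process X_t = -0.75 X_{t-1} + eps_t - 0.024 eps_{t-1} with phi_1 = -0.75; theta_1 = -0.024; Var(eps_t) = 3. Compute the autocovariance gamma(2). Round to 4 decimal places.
\gamma(2) = 4.0522

Multiply the model equation by X_{t-k} and take expectations. With theta_0 = psi_0 = 1 and psi_j the MA(infinity) weights, this gives
  gamma(k) - sum_i phi_i gamma(k-i) = c_k,
  c_k = sigma^2 * sum_{j=k..q} theta_j psi_{j-k}   (c_k = 0 for k > q),
using gamma(-m) = gamma(m).
psi-weights needed (psi_j = theta_j + sum_i phi_i psi_{j-i}):
  psi_1 = theta_1 + phi_1 = -0.024 + (-0.75) = -0.774
Right-hand sides:
  c_0 = sigma^2 (1 + theta_1 psi_1) = 3 * (1 + (-0.024)(-0.774)) = 3 * 1.018576 = 3.055728
  c_1 = sigma^2 theta_1 = 3 * (-0.024) = -0.072
  c_2 = 0
Equations for k = 0 and k = 1 (AR order 1):
  gamma(0) = phi_1 gamma(1) + c_0
  gamma(1) = phi_1 gamma(0) + c_1
Substituting the second into the first: gamma(0) (1 - phi_1^2) = c_0 + phi_1 c_1, so
  gamma(0) = (c_0 + phi_1 c_1) / (1 - phi_1^2) = (3.055728 + (-0.75)(-0.072)) / (1 - (-0.75)^2) = 3.109728 / 0.4375 = 7.10795.
  gamma(1) = phi_1 gamma(0) + c_1 = (-0.75)(7.10795) + (-0.072) = -5.402962.
For k = 2 (> q): gamma(2) = phi_1 gamma(1) = (-0.75)(-5.402962) = 4.052222.
Therefore gamma(2) = 4.0522 (to 4 decimal places).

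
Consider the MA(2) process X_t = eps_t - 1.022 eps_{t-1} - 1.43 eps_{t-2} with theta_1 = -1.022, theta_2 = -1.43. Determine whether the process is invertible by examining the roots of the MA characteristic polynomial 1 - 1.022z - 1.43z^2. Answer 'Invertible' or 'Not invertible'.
\text{Not invertible}

The MA(q) characteristic polynomial is P(z) = 1 - 1.022z - 1.43z^2.
Invertibility requires all roots to lie outside the unit circle, i.e. |z| > 1 for every root.
Set 1 + (-1.022) z + (-1.43) z^2 = 0, i.e. a z^2 + b z + c = 0 with a = -1.43, b = -1.022, c = 1.
Discriminant D = b^2 - 4ac = (-1.022)^2 - 4*(-1.43)*1 = 1.044484 - (-5.72) = 6.764484.
D >= 0, so the roots are real: z = (-b +/- sqrt(D)) / (2a) = (1.022 +/- 2.600862) / (-2.86).
  z_1 = (1.022 + 2.600862) / (-2.86) = -1.2667,   |z_1| = 1.2667.
  z_2 = (1.022 - 2.600862) / (-2.86) = 0.552,   |z_2| = 0.552.
Moduli of all roots: 1.2667, 0.5520.
All moduli strictly greater than 1? No.
Verdict: Not invertible.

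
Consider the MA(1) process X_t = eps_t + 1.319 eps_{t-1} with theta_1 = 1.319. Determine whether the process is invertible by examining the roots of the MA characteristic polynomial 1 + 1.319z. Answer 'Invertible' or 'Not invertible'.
\text{Not invertible}

The MA(q) characteristic polynomial is P(z) = 1 + 1.319z.
Invertibility requires all roots to lie outside the unit circle, i.e. |z| > 1 for every root.
This is linear in z: 1 + (1.319) z = 0  =>  z = -1/(1.319) = -0.75815,  |z| = 0.75815.
Moduli of all roots: 0.7582.
All moduli strictly greater than 1? No.
Verdict: Not invertible.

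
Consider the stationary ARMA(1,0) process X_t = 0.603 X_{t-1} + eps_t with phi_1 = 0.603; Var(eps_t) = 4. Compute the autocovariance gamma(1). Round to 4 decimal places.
\gamma(1) = 3.7901

Multiply the model equation by X_{t-k} and take expectations. With theta_0 = psi_0 = 1 and psi_j the MA(infinity) weights, this gives
  gamma(k) - sum_i phi_i gamma(k-i) = c_k,
  c_k = sigma^2 * sum_{j=k..q} theta_j psi_{j-k}   (c_k = 0 for k > q),
using gamma(-m) = gamma(m).
Pure AR (q = 0): c_0 = sigma^2 = 4, c_k = 0 for k >= 1.
Equations for k = 0 and k = 1 (AR order 1):
  gamma(0) = phi_1 gamma(1) + c_0
  gamma(1) = phi_1 gamma(0) + c_1
Substituting the second into the first: gamma(0) (1 - phi_1^2) = c_0 + phi_1 c_1, so
  gamma(0) = c_0 / (1 - phi_1^2) = 4 / (1 - (0.603)^2) = 4 / 0.636391 = 6.285444.
  gamma(1) = phi_1 gamma(0) = (0.603)(6.285444) = 3.790123.
Therefore gamma(1) = 3.7901 (to 4 decimal places).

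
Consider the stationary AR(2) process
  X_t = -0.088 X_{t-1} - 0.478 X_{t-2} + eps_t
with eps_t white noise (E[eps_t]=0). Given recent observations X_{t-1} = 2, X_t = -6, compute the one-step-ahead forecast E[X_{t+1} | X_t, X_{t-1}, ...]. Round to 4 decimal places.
E[X_{t+1} \mid \mathcal F_t] = -0.4280

For an AR(p) model X_t = c + sum_i phi_i X_{t-i} + eps_t, the
one-step-ahead conditional mean is
  E[X_{t+1} | X_t, ...] = c + sum_i phi_i X_{t+1-i}.
Substitute known values:
  E[X_{t+1} | ...] = (-0.088) * (-6) + (-0.478) * (2)
                   = -0.4280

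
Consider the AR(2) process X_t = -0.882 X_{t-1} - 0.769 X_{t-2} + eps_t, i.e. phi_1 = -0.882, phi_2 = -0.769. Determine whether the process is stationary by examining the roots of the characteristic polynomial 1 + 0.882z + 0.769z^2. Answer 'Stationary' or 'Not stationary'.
\text{Stationary}

The AR(p) characteristic polynomial is P(z) = 1 + 0.882z + 0.769z^2.
Stationarity requires all roots to lie outside the unit circle, i.e. |z| > 1 for every root.
Set 1 + (0.882) z + (0.769) z^2 = 0, i.e. a z^2 + b z + c = 0 with a = 0.769, b = 0.882, c = 1.
Discriminant D = b^2 - 4ac = (0.882)^2 - 4*(0.769)*1 = 0.777924 - (3.076) = -2.298076.
D < 0, so the roots are the complex-conjugate pair z = (-b +/- i sqrt(-D)) / (2a) = -0.5735 +/- 0.9857i.
For a conjugate pair |z|^2 = z * conj(z) = (product of roots) = c/a = 1/(0.769) = 1.30039, so |z| = sqrt(1.30039) = 1.1403 for both roots.
Moduli of all roots: 1.1403, 1.1403.
All moduli strictly greater than 1? Yes.
Verdict: Stationary.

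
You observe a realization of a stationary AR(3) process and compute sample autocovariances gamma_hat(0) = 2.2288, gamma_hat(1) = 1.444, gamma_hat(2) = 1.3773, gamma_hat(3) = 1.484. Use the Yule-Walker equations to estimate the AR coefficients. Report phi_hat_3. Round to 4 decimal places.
\hat\phi_{3} = 0.3530

The Yule-Walker equations for an AR(p) process read, in matrix form,
  Gamma_p phi = r_p,   with   (Gamma_p)_{ij} = gamma(|i - j|),
                       (r_p)_i = gamma(i),   i,j = 1..p.
Substitute the sample gammas (Toeplitz matrix and right-hand side of size 3):
  Gamma_p = [[2.2288, 1.444, 1.3773], [1.444, 2.2288, 1.444], [1.3773, 1.444, 2.2288]]
  r_p     = [1.444, 1.3773, 1.484]
Written out (R1..R3):
  (R1) 2.2288 phi_1 + 1.444 phi_2 + 1.3773 phi_3 = 1.444
  (R2) 1.444 phi_1 + 2.2288 phi_2 + 1.444 phi_3 = 1.3773
  (R3) 1.3773 phi_1 + 1.444 phi_2 + 2.2288 phi_3 = 1.484
Gaussian elimination:
  R2 <- R2 - (1.444/2.2288) R1 = R2 - (0.647882) R1:  1.293258 phi_2 + 0.551672 phi_3 = 0.441758
  R3 <- R3 - (1.3773/2.2288) R1 = R3 - (0.617956) R1:  0.551672 phi_2 + 1.377689 phi_3 = 0.591672
  R3 <- R3 - (0.551672/1.293258) R2 = R3 - (0.426575) R2:  1.14236 phi_3 = 0.403229
Back-substitution:
  phi_hat_3 = 0.403229 / 1.14236 = 0.352979
  phi_hat_2 = (0.441758 - (0.551672)(0.352979)) / 1.293258 = 0.191013
  phi_hat_1 = (1.444 - (1.444)(0.191013) - (1.3773)(0.352979)) / 2.2288 = 0.306003
So phi_hat = [0.3060, 0.1910, 0.3530].
Therefore phi_hat_3 = 0.3530.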